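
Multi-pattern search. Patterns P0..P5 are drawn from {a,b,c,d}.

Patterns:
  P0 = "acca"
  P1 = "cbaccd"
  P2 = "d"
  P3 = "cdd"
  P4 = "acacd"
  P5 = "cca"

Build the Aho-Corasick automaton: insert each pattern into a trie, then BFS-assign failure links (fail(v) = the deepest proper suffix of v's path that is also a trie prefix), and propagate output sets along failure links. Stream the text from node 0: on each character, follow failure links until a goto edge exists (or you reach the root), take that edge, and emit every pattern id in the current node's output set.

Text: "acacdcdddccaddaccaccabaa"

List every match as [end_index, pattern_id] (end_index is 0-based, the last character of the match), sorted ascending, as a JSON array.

Build automaton:
Trie (insert patterns):
  n0 'ε': a→1 c→5 d→11
  n1 'a': c→2
  n2 'ac': a→14 c→3
  n3 'acc': a→4
  n4 'acca': ·  ←P0
  n5 'c': b→6 c→17 d→12
  n6 'cb': a→7
  n7 'cba': c→8
  n8 'cbac': c→9
  n9 'cbacc': d→10
  n10 'cbaccd': ·  ←P1
  n11 'd': ·  ←P2
  n12 'cd': d→13
  n13 'cdd': ·  ←P3
  n14 'aca': c→15
  n15 'acac': d→16
  n16 'acacd': ·  ←P4
  n17 'cc': a→18
  n18 'cca': ·  ←P5

Failure links (BFS by depth):
  n1('a'): parent n0 fail=0; on 'a' 0 → fail=0;  out ∅∪∅=∅
  n5('c'): parent n0 fail=0; on 'c' 0 → fail=0;  out ∅∪∅=∅
  n11('d'): parent n0 fail=0; on 'd' 0 → fail=0;  out {2}∪∅={2}
  n2('ac'): parent n1 fail=0; on 'c' 0 → fail=5;  out ∅∪∅=∅
  n6('cb'): parent n5 fail=0; on 'b' 0 → fail=0;  out ∅∪∅=∅
  n12('cd'): parent n5 fail=0; on 'd' 0 → fail=11;  out ∅∪{2}={2}
  n17('cc'): parent n5 fail=0; on 'c' 0 → fail=5;  out ∅∪∅=∅
  n3('acc'): parent n2 fail=5; on 'c' 5 → fail=17;  out ∅∪∅=∅
  n7('cba'): parent n6 fail=0; on 'a' 0 → fail=1;  out ∅∪∅=∅
  n13('cdd'): parent n12 fail=11; on 'd' 11→0 → fail=11;  out {3}∪{2}={2,3}
  n14('aca'): parent n2 fail=5; on 'a' 5→0 → fail=1;  out ∅∪∅=∅
  n18('cca'): parent n17 fail=5; on 'a' 5→0 → fail=1;  out {5}∪∅={5}
  n4('acca'): parent n3 fail=17; on 'a' 17 → fail=18;  out {0}∪{5}={0,5}
  n8('cbac'): parent n7 fail=1; on 'c' 1 → fail=2;  out ∅∪∅=∅
  n15('acac'): parent n14 fail=1; on 'c' 1 → fail=2;  out ∅∪∅=∅
  n9('cbacc'): parent n8 fail=2; on 'c' 2 → fail=3;  out ∅∪∅=∅
  n16('acacd'): parent n15 fail=2; on 'd' 2→5 → fail=12;  out {4}∪{2}={2,4}
  n10('cbaccd'): parent n9 fail=3; on 'd' 3→17→5 → fail=12;  out {1}∪{2}={1,2}

Run:
i=0 'a': node 0→1
i=1 'c': node 1→2
i=2 'a': node 2→14
i=3 'c': node 14→15
i=4 'd': node 15→16  ** P2@[4:4],P4@[0:4]
i=5 'c': node 16→5 (via fail)
i=6 'd': node 5→12  ** P2@[6:6]
i=7 'd': node 12→13  ** P2@[7:7],P3@[5:7]
i=8 'd': node 13→11 (via fail)  ** P2@[8:8]
i=9 'c': node 11→5 (via fail)
i=10 'c': node 5→17
i=11 'a': node 17→18  ** P5@[9:11]
i=12 'd': node 18→11 (via fail)  ** P2@[12:12]
i=13 'd': node 11→11 (via fail)  ** P2@[13:13]
i=14 'a': node 11→1 (via fail)
i=15 'c': node 1→2
i=16 'c': node 2→3
i=17 'a': node 3→4  ** P0@[14:17],P5@[15:17]
i=18 'c': node 4→2 (via fail)
i=19 'c': node 2→3
i=20 'a': node 3→4  ** P0@[17:20],P5@[18:20]
i=21 'b': node 4→0 (via fail)
i=22 'a': node 0→1
i=23 'a': node 1→1 (via fail)

Result: [[4,2],[4,4],[6,2],[7,2],[7,3],[8,2],[11,5],[12,2],[13,2],[17,0],[17,5],[20,0],[20,5]]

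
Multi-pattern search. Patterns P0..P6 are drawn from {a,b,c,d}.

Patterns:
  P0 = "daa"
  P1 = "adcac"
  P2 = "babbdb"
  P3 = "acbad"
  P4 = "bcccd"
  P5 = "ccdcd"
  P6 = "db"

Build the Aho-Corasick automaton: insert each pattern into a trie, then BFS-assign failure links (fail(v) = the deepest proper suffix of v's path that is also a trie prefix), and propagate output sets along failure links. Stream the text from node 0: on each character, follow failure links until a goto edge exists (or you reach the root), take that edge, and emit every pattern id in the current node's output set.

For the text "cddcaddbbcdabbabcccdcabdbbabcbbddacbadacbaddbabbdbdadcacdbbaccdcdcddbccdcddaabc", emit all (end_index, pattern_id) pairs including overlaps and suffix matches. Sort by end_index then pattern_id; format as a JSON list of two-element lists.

Build:
Trie (insert patterns):
  n0 'ε': a→4 b→9 c→23 d→1
  n1 'd': a→2 b→28
  n2 'da': a→3
  n3 'daa': ·  [P0 ends]
  n4 'a': c→15 d→5
  n5 'ad': c→6
  n6 'adc': a→7
  n7 'adca': c→8
  n8 'adcac': ·  [P1 ends]
  n9 'b': a→10 c→19
  n10 'ba': b→11
  n11 'bab': b→12
  n12 'babb': d→13
  n13 'babbd': b→14
  n14 'babbdb': ·  [P2 ends]
  n15 'ac': b→16
  n16 'acb': a→17
  n17 'acba': d→18
  n18 'acbad': ·  [P3 ends]
  n19 'bc': c→20
  n20 'bcc': c→21
  n21 'bccc': d→22
  n22 'bcccd': ·  [P4 ends]
  n23 'c': c→24
  n24 'cc': d→25
  n25 'ccd': c→26
  n26 'ccdc': d→27
  n27 'ccdcd': ·  [P5 ends]
  n28 'db': ·  [P6 ends]

BFS fail/out derivation:
  fail(1) 'd': from fail(0)=0 chase 'd': 0 ⇒ 0;  out=∅∪out(0)=∅
  fail(4) 'a': from fail(0)=0 chase 'a': 0 ⇒ 0;  out=∅∪out(0)=∅
  fail(9) 'b': from fail(0)=0 chase 'b': 0 ⇒ 0;  out=∅∪out(0)=∅
  fail(23) 'c': from fail(0)=0 chase 'c': 0 ⇒ 0;  out=∅∪out(0)=∅
  fail(2) 'da': from fail(1)=0 chase 'a': 0 ⇒ 4;  out=∅∪out(4)=∅
  fail(5) 'ad': from fail(4)=0 chase 'd': 0 ⇒ 1;  out=∅∪out(1)=∅
  fail(10) 'ba': from fail(9)=0 chase 'a': 0 ⇒ 4;  out=∅∪out(4)=∅
  fail(15) 'ac': from fail(4)=0 chase 'c': 0 ⇒ 23;  out=∅∪out(23)=∅
  fail(19) 'bc': from fail(9)=0 chase 'c': 0 ⇒ 23;  out=∅∪out(23)=∅
  fail(24) 'cc': from fail(23)=0 chase 'c': 0 ⇒ 23;  out=∅∪out(23)=∅
  fail(28) 'db': from fail(1)=0 chase 'b': 0 ⇒ 9;  out={6}∪out(9)={6}
  fail(3) 'daa': from fail(2)=4 chase 'a': 4→0 ⇒ 4;  out={0}∪out(4)={0}
  fail(6) 'adc': from fail(5)=1 chase 'c': 1→0 ⇒ 23;  out=∅∪out(23)=∅
  fail(11) 'bab': from fail(10)=4 chase 'b': 4→0 ⇒ 9;  out=∅∪out(9)=∅
  fail(16) 'acb': from fail(15)=23 chase 'b': 23→0 ⇒ 9;  out=∅∪out(9)=∅
  fail(20) 'bcc': from fail(19)=23 chase 'c': 23 ⇒ 24;  out=∅∪out(24)=∅
  fail(25) 'ccd': from fail(24)=23 chase 'd': 23→0 ⇒ 1;  out=∅∪out(1)=∅
  fail(7) 'adca': from fail(6)=23 chase 'a': 23→0 ⇒ 4;  out=∅∪out(4)=∅
  fail(12) 'babb': from fail(11)=9 chase 'b': 9→0 ⇒ 9;  out=∅∪out(9)=∅
  fail(17) 'acba': from fail(16)=9 chase 'a': 9 ⇒ 10;  out=∅∪out(10)=∅
  fail(21) 'bccc': from fail(20)=24 chase 'c': 24→23 ⇒ 24;  out=∅∪out(24)=∅
  fail(26) 'ccdc': from fail(25)=1 chase 'c': 1→0 ⇒ 23;  out=∅∪out(23)=∅
  fail(8) 'adcac': from fail(7)=4 chase 'c': 4 ⇒ 15;  out={1}∪out(15)={1}
  fail(13) 'babbd': from fail(12)=9 chase 'd': 9→0 ⇒ 1;  out=∅∪out(1)=∅
  fail(18) 'acbad': from fail(17)=10 chase 'd': 10→4 ⇒ 5;  out={3}∪out(5)={3}
  fail(22) 'bcccd': from fail(21)=24 chase 'd': 24 ⇒ 25;  out={4}∪out(25)={4}
  fail(27) 'ccdcd': from fail(26)=23 chase 'd': 23→0 ⇒ 1;  out={5}∪out(1)={5}
  fail(14) 'babbdb': from fail(13)=1 chase 'b': 1 ⇒ 28;  out={2}∪out(28)={2,6}

Text stream:
pos 0 'c': at 23
pos 1 'd': at 1 (via fail)
pos 2 'd': at 1 (via fail)
pos 3 'c': at 23 (via fail)
pos 4 'a': at 4 (via fail)
pos 5 'd': at 5
pos 6 'd': at 1 (via fail)
pos 7 'b': at 28  emit P6@[6:7]
pos 8 'b': at 9 (via fail)
pos 9 'c': at 19
pos 10 'd': at 1 (via fail)
pos 11 'a': at 2
pos 12 'b': at 9 (via fail)
pos 13 'b': at 9 (via fail)
pos 14 'a': at 10
pos 15 'b': at 11
pos 16 'c': at 19 (via fail)
pos 17 'c': at 20
pos 18 'c': at 21
pos 19 'd': at 22  emit P4@[15:19]
pos 20 'c': at 26 (via fail)
pos 21 'a': at 4 (via fail)
pos 22 'b': at 9 (via fail)
pos 23 'd': at 1 (via fail)
pos 24 'b': at 28  emit P6@[23:24]
pos 25 'b': at 9 (via fail)
pos 26 'a': at 10
pos 27 'b': at 11
pos 28 'c': at 19 (via fail)
pos 29 'b': at 9 (via fail)
pos 30 'b': at 9 (via fail)
pos 31 'd': at 1 (via fail)
pos 32 'd': at 1 (via fail)
pos 33 'a': at 2
pos 34 'c': at 15 (via fail)
pos 35 'b': at 16
pos 36 'a': at 17
pos 37 'd': at 18  emit P3@[33:37]
pos 38 'a': at 2 (via fail)
pos 39 'c': at 15 (via fail)
pos 40 'b': at 16
pos 41 'a': at 17
pos 42 'd': at 18  emit P3@[38:42]
pos 43 'd': at 1 (via fail)
pos 44 'b': at 28  emit P6@[43:44]
pos 45 'a': at 10 (via fail)
pos 46 'b': at 11
pos 47 'b': at 12
pos 48 'd': at 13
pos 49 'b': at 14  emit P2@[44:49],P6@[48:49]
pos 50 'd': at 1 (via fail)
pos 51 'a': at 2
pos 52 'd': at 5 (via fail)
pos 53 'c': at 6
pos 54 'a': at 7
pos 55 'c': at 8  emit P1@[51:55]
pos 56 'd': at 1 (via fail)
pos 57 'b': at 28  emit P6@[56:57]
pos 58 'b': at 9 (via fail)
pos 59 'a': at 10
pos 60 'c': at 15 (via fail)
pos 61 'c': at 24 (via fail)
pos 62 'd': at 25
pos 63 'c': at 26
pos 64 'd': at 27  emit P5@[60:64]
pos 65 'c': at 23 (via fail)
pos 66 'd': at 1 (via fail)
pos 67 'd': at 1 (via fail)
pos 68 'b': at 28  emit P6@[67:68]
pos 69 'c': at 19 (via fail)
pos 70 'c': at 20
pos 71 'd': at 25 (via fail)
pos 72 'c': at 26
pos 73 'd': at 27  emit P5@[69:73]
pos 74 'd': at 1 (via fail)
pos 75 'a': at 2
pos 76 'a': at 3  emit P0@[74:76]
pos 77 'b': at 9 (via fail)
pos 78 'c': at 19

Matches: [[7,6],[19,4],[24,6],[37,3],[42,3],[44,6],[49,2],[49,6],[55,1],[57,6],[64,5],[68,6],[73,5],[76,0]]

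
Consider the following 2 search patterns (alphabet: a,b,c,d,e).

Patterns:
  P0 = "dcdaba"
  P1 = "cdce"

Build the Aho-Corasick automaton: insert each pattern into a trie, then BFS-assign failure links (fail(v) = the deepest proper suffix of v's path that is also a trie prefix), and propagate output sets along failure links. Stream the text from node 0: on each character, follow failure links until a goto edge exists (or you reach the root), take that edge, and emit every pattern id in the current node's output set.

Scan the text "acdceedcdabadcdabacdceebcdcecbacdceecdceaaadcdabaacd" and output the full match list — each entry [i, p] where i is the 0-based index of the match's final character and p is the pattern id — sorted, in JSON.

Construct AC machine:
Trie nodes:
  n0 'ε': c→7 d→1
  n1 'd': c→2
  n2 'dc': d→3
  n3 'dcd': a→4
  n4 'dcda': b→5
  n5 'dcdab': a→6
  n6 'dcdaba': ·  [P0 ends]
  n7 'c': d→8
  n8 'cd': c→9
  n9 'cdc': e→10
  n10 'cdce': ·  [P1 ends]

BFS fail/out derivation:
  fail(1) 'd': from fail(0)=0 chase 'd': 0 ⇒ 0;  out=∅∪out(0)=∅
  fail(7) 'c': from fail(0)=0 chase 'c': 0 ⇒ 0;  out=∅∪out(0)=∅
  fail(2) 'dc': from fail(1)=0 chase 'c': 0 ⇒ 7;  out=∅∪out(7)=∅
  fail(8) 'cd': from fail(7)=0 chase 'd': 0 ⇒ 1;  out=∅∪out(1)=∅
  fail(3) 'dcd': from fail(2)=7 chase 'd': 7 ⇒ 8;  out=∅∪out(8)=∅
  fail(9) 'cdc': from fail(8)=1 chase 'c': 1 ⇒ 2;  out=∅∪out(2)=∅
  fail(4) 'dcda': from fail(3)=8 chase 'a': 8→1→0 ⇒ 0;  out=∅∪out(0)=∅
  fail(10) 'cdce': from fail(9)=2 chase 'e': 2→7→0 ⇒ 0;  out={1}∪out(0)={1}
  fail(5) 'dcdab': from fail(4)=0 chase 'b': 0 ⇒ 0;  out=∅∪out(0)=∅
  fail(6) 'dcdaba': from fail(5)=0 chase 'a': 0 ⇒ 0;  out={0}∪out(0)={0}

Text stream:
i=0 'a': node 0→0
i=1 'c': node 0→7
i=2 'd': node 7→8
i=3 'c': node 8→9
i=4 'e': node 9→10  → match P1@[1:4]
i=5 'e': node 10→0 ·f
i=6 'd': node 0→1
i=7 'c': node 1→2
i=8 'd': node 2→3
i=9 'a': node 3→4
i=10 'b': node 4→5
i=11 'a': node 5→6  → match P0@[6:11]
i=12 'd': node 6→1 ·f
i=13 'c': node 1→2
i=14 'd': node 2→3
i=15 'a': node 3→4
i=16 'b': node 4→5
i=17 'a': node 5→6  → match P0@[12:17]
i=18 'c': node 6→7 ·f
i=19 'd': node 7→8
i=20 'c': node 8→9
i=21 'e': node 9→10  → match P1@[18:21]
i=22 'e': node 10→0 ·f
i=23 'b': node 0→0
i=24 'c': node 0→7
i=25 'd': node 7→8
i=26 'c': node 8→9
i=27 'e': node 9→10  → match P1@[24:27]
i=28 'c': node 10→7 ·f
i=29 'b': node 7→0 ·f
i=30 'a': node 0→0
i=31 'c': node 0→7
i=32 'd': node 7→8
i=33 'c': node 8→9
i=34 'e': node 9→10  → match P1@[31:34]
i=35 'e': node 10→0 ·f
i=36 'c': node 0→7
i=37 'd': node 7→8
i=38 'c': node 8→9
i=39 'e': node 9→10  → match P1@[36:39]
i=40 'a': node 10→0 ·f
i=41 'a': node 0→0
i=42 'a': node 0→0
i=43 'd': node 0→1
i=44 'c': node 1→2
i=45 'd': node 2→3
i=46 'a': node 3→4
i=47 'b': node 4→5
i=48 'a': node 5→6  → match P0@[43:48]
i=49 'a': node 6→0 ·f
i=50 'c': node 0→7
i=51 'd': node 7→8

Result: [[4,1],[11,0],[17,0],[21,1],[27,1],[34,1],[39,1],[48,0]]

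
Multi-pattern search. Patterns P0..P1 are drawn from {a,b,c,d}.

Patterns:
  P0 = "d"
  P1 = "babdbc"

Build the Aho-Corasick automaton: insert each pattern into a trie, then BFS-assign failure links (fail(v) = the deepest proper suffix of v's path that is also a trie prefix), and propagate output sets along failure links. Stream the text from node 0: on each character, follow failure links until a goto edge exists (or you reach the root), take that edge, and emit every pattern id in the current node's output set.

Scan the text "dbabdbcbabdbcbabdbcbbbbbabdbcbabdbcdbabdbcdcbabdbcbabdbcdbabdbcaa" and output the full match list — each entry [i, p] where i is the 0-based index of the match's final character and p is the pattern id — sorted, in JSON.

Construct AC machine:
Trie (insert patterns):
  n0 'ε': b→2 d→1
  n1 'd': ·  [P0 ends]
  n2 'b': a→3
  n3 'ba': b→4
  n4 'bab': d→5
  n5 'babd': b→6
  n6 'babdb': c→7
  n7 'babdbc': ·  [P1 ends]

Failure links (BFS by depth):
  n1('d'): parent n0 fail=0; on 'd' 0 → fail=0;  out {0}∪∅={0}
  n2('b'): parent n0 fail=0; on 'b' 0 → fail=0;  out ∅∪∅=∅
  n3('ba'): parent n2 fail=0; on 'a' 0 → fail=0;  out ∅∪∅=∅
  n4('bab'): parent n3 fail=0; on 'b' 0 → fail=2;  out ∅∪∅=∅
  n5('babd'): parent n4 fail=2; on 'd' 2→0 → fail=1;  out ∅∪{0}={0}
  n6('babdb'): parent n5 fail=1; on 'b' 1→0 → fail=2;  out ∅∪∅=∅
  n7('babdbc'): parent n6 fail=2; on 'c' 2→0 → fail=0;  out {1}∪∅={1}

Run:
pos 0 'd': at 1  emit P0@[0:0]
pos 1 'b': at 2 (via fail)
pos 2 'a': at 3
pos 3 'b': at 4
pos 4 'd': at 5  emit P0@[4:4]
pos 5 'b': at 6
pos 6 'c': at 7  emit P1@[1:6]
pos 7 'b': at 2 (via fail)
pos 8 'a': at 3
pos 9 'b': at 4
pos 10 'd': at 5  emit P0@[10:10]
pos 11 'b': at 6
pos 12 'c': at 7  emit P1@[7:12]
pos 13 'b': at 2 (via fail)
pos 14 'a': at 3
pos 15 'b': at 4
pos 16 'd': at 5  emit P0@[16:16]
pos 17 'b': at 6
pos 18 'c': at 7  emit P1@[13:18]
pos 19 'b': at 2 (via fail)
pos 20 'b': at 2 (via fail)
pos 21 'b': at 2 (via fail)
pos 22 'b': at 2 (via fail)
pos 23 'b': at 2 (via fail)
pos 24 'a': at 3
pos 25 'b': at 4
pos 26 'd': at 5  emit P0@[26:26]
pos 27 'b': at 6
pos 28 'c': at 7  emit P1@[23:28]
pos 29 'b': at 2 (via fail)
pos 30 'a': at 3
pos 31 'b': at 4
pos 32 'd': at 5  emit P0@[32:32]
pos 33 'b': at 6
pos 34 'c': at 7  emit P1@[29:34]
pos 35 'd': at 1 (via fail)  emit P0@[35:35]
pos 36 'b': at 2 (via fail)
pos 37 'a': at 3
pos 38 'b': at 4
pos 39 'd': at 5  emit P0@[39:39]
pos 40 'b': at 6
pos 41 'c': at 7  emit P1@[36:41]
pos 42 'd': at 1 (via fail)  emit P0@[42:42]
pos 43 'c': at 0 (via fail)
pos 44 'b': at 2
pos 45 'a': at 3
pos 46 'b': at 4
pos 47 'd': at 5  emit P0@[47:47]
pos 48 'b': at 6
pos 49 'c': at 7  emit P1@[44:49]
pos 50 'b': at 2 (via fail)
pos 51 'a': at 3
pos 52 'b': at 4
pos 53 'd': at 5  emit P0@[53:53]
pos 54 'b': at 6
pos 55 'c': at 7  emit P1@[50:55]
pos 56 'd': at 1 (via fail)  emit P0@[56:56]
pos 57 'b': at 2 (via fail)
pos 58 'a': at 3
pos 59 'b': at 4
pos 60 'd': at 5  emit P0@[60:60]
pos 61 'b': at 6
pos 62 'c': at 7  emit P1@[57:62]
pos 63 'a': at 0 (via fail)
pos 64 'a': at 0

Result: [[0,0],[4,0],[6,1],[10,0],[12,1],[16,0],[18,1],[26,0],[28,1],[32,0],[34,1],[35,0],[39,0],[41,1],[42,0],[47,0],[49,1],[53,0],[55,1],[56,0],[60,0],[62,1]]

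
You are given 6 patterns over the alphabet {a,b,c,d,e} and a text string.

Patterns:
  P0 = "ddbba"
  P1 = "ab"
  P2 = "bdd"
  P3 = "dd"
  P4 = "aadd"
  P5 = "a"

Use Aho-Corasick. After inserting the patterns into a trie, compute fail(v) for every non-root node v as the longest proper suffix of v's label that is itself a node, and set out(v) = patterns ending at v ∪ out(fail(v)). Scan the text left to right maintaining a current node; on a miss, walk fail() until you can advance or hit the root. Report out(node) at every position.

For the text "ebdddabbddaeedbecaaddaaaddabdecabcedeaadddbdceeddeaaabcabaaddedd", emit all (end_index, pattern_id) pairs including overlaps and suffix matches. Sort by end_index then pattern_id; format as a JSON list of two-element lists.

Build:
Trie nodes:
  0='ε' goto a→6 b→8 d→1
  1='d' goto d→2
  2='dd' goto b→3  ←P3
  3='ddb' goto b→4
  4='ddbb' goto a→5
  5='ddbba' goto ·  ←P0
  6='a' goto a→11 b→7  ←P5
  7='ab' goto ·  ←P1
  8='b' goto d→9
  9='bd' goto d→10
  10='bdd' goto ·  ←P2
  11='aa' goto d→12
  12='aad' goto d→13
  13='aadd' goto ·  ←P4

BFS fail/out derivation:
  n1('d'): parent n0 fail=0; on 'd' 0 → fail=0;  out ∅∪∅=∅
  n6('a'): parent n0 fail=0; on 'a' 0 → fail=0;  out {5}∪∅={5}
  n8('b'): parent n0 fail=0; on 'b' 0 → fail=0;  out ∅∪∅=∅
  n2('dd'): parent n1 fail=0; on 'd' 0 → fail=1;  out {3}∪∅={3}
  n7('ab'): parent n6 fail=0; on 'b' 0 → fail=8;  out {1}∪∅={1}
  n9('bd'): parent n8 fail=0; on 'd' 0 → fail=1;  out ∅∪∅=∅
  n11('aa'): parent n6 fail=0; on 'a' 0 → fail=6;  out ∅∪{5}={5}
  n3('ddb'): parent n2 fail=1; on 'b' 1→0 → fail=8;  out ∅∪∅=∅
  n10('bdd'): parent n9 fail=1; on 'd' 1 → fail=2;  out {2}∪{3}={2,3}
  n12('aad'): parent n11 fail=6; on 'd' 6→0 → fail=1;  out ∅∪∅=∅
  n4('ddbb'): parent n3 fail=8; on 'b' 8→0 → fail=8;  out ∅∪∅=∅
  n13('aadd'): parent n12 fail=1; on 'd' 1 → fail=2;  out {4}∪{3}={3,4}
  n5('ddbba'): parent n4 fail=8; on 'a' 8→0 → fail=6;  out {0}∪{5}={0,5}

Text stream:
i=0 'e': node 0→0
i=1 'b': node 0→8
i=2 'd': node 8→9
i=3 'd': node 9→10  ** P2@[1:3],P3@[2:3]
i=4 'd': node 10→2 (via fail)  ** P3@[3:4]
i=5 'a': node 2→6 (via fail)  ** P5@[5:5]
i=6 'b': node 6→7  ** P1@[5:6]
i=7 'b': node 7→8 (via fail)
i=8 'd': node 8→9
i=9 'd': node 9→10  ** P2@[7:9],P3@[8:9]
i=10 'a': node 10→6 (via fail)  ** P5@[10:10]
i=11 'e': node 6→0 (via fail)
i=12 'e': node 0→0
i=13 'd': node 0→1
i=14 'b': node 1→8 (via fail)
i=15 'e': node 8→0 (via fail)
i=16 'c': node 0→0
i=17 'a': node 0→6  ** P5@[17:17]
i=18 'a': node 6→11  ** P5@[18:18]
i=19 'd': node 11→12
i=20 'd': node 12→13  ** P3@[19:20],P4@[17:20]
i=21 'a': node 13→6 (via fail)  ** P5@[21:21]
i=22 'a': node 6→11  ** P5@[22:22]
i=23 'a': node 11→11 (via fail)  ** P5@[23:23]
i=24 'd': node 11→12
i=25 'd': node 12→13  ** P3@[24:25],P4@[22:25]
i=26 'a': node 13→6 (via fail)  ** P5@[26:26]
i=27 'b': node 6→7  ** P1@[26:27]
i=28 'd': node 7→9 (via fail)
i=29 'e': node 9→0 (via fail)
i=30 'c': node 0→0
i=31 'a': node 0→6  ** P5@[31:31]
i=32 'b': node 6→7  ** P1@[31:32]
i=33 'c': node 7→0 (via fail)
i=34 'e': node 0→0
i=35 'd': node 0→1
i=36 'e': node 1→0 (via fail)
i=37 'a': node 0→6  ** P5@[37:37]
i=38 'a': node 6→11  ** P5@[38:38]
i=39 'd': node 11→12
i=40 'd': node 12→13  ** P3@[39:40],P4@[37:40]
i=41 'd': node 13→2 (via fail)  ** P3@[40:41]
i=42 'b': node 2→3
i=43 'd': node 3→9 (via fail)
i=44 'c': node 9→0 (via fail)
i=45 'e': node 0→0
i=46 'e': node 0→0
i=47 'd': node 0→1
i=48 'd': node 1→2  ** P3@[47:48]
i=49 'e': node 2→0 (via fail)
i=50 'a': node 0→6  ** P5@[50:50]
i=51 'a': node 6→11  ** P5@[51:51]
i=52 'a': node 11→11 (via fail)  ** P5@[52:52]
i=53 'b': node 11→7 (via fail)  ** P1@[52:53]
i=54 'c': node 7→0 (via fail)
i=55 'a': node 0→6  ** P5@[55:55]
i=56 'b': node 6→7  ** P1@[55:56]
i=57 'a': node 7→6 (via fail)  ** P5@[57:57]
i=58 'a': node 6→11  ** P5@[58:58]
i=59 'd': node 11→12
i=60 'd': node 12→13  ** P3@[59:60],P4@[57:60]
i=61 'e': node 13→0 (via fail)
i=62 'd': node 0→1
i=63 'd': node 1→2  ** P3@[62:63]

Matches: [[3,2],[3,3],[4,3],[5,5],[6,1],[9,2],[9,3],[10,5],[17,5],[18,5],[20,3],[20,4],[21,5],[22,5],[23,5],[25,3],[25,4],[26,5],[27,1],[31,5],[32,1],[37,5],[38,5],[40,3],[40,4],[41,3],[48,3],[50,5],[51,5],[52,5],[53,1],[55,5],[56,1],[57,5],[58,5],[60,3],[60,4],[63,3]]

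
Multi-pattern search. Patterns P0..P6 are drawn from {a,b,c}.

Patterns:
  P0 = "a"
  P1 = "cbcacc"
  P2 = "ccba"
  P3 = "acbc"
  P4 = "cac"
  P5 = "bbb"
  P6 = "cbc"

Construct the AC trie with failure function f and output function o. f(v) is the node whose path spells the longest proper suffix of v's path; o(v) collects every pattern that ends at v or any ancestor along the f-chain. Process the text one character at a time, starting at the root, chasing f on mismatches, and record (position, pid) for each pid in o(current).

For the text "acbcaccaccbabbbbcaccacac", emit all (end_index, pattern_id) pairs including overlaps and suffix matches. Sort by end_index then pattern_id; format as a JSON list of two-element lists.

Build automaton:
Trie (insert patterns):
  n0 'ε': a→1 b→16 c→2
  n1 'a': c→11  [P0 ends]
  n2 'c': a→14 b→3 c→8
  n3 'cb': c→4
  n4 'cbc': a→5  [P6 ends]
  n5 'cbca': c→6
  n6 'cbcac': c→7
  n7 'cbcacc': ·  [P1 ends]
  n8 'cc': b→9
  n9 'ccb': a→10
  n10 'ccba': ·  [P2 ends]
  n11 'ac': b→12
  n12 'acb': c→13
  n13 'acbc': ·  [P3 ends]
  n14 'ca': c→15
  n15 'cac': ·  [P4 ends]
  n16 'b': b→17
  n17 'bb': b→18
  n18 'bbb': ·  [P5 ends]

BFS fail/out derivation:
  fail(1) 'a': from fail(0)=0 chase 'a': 0 ⇒ 0;  out={0}∪out(0)={0}
  fail(2) 'c': from fail(0)=0 chase 'c': 0 ⇒ 0;  out=∅∪out(0)=∅
  fail(16) 'b': from fail(0)=0 chase 'b': 0 ⇒ 0;  out=∅∪out(0)=∅
  fail(3) 'cb': from fail(2)=0 chase 'b': 0 ⇒ 16;  out=∅∪out(16)=∅
  fail(8) 'cc': from fail(2)=0 chase 'c': 0 ⇒ 2;  out=∅∪out(2)=∅
  fail(11) 'ac': from fail(1)=0 chase 'c': 0 ⇒ 2;  out=∅∪out(2)=∅
  fail(14) 'ca': from fail(2)=0 chase 'a': 0 ⇒ 1;  out=∅∪out(1)={0}
  fail(17) 'bb': from fail(16)=0 chase 'b': 0 ⇒ 16;  out=∅∪out(16)=∅
  fail(4) 'cbc': from fail(3)=16 chase 'c': 16→0 ⇒ 2;  out={6}∪out(2)={6}
  fail(9) 'ccb': from fail(8)=2 chase 'b': 2 ⇒ 3;  out=∅∪out(3)=∅
  fail(12) 'acb': from fail(11)=2 chase 'b': 2 ⇒ 3;  out=∅∪out(3)=∅
  fail(15) 'cac': from fail(14)=1 chase 'c': 1 ⇒ 11;  out={4}∪out(11)={4}
  fail(18) 'bbb': from fail(17)=16 chase 'b': 16 ⇒ 17;  out={5}∪out(17)={5}
  fail(5) 'cbca': from fail(4)=2 chase 'a': 2 ⇒ 14;  out=∅∪out(14)={0}
  fail(10) 'ccba': from fail(9)=3 chase 'a': 3→16→0 ⇒ 1;  out={2}∪out(1)={0,2}
  fail(13) 'acbc': from fail(12)=3 chase 'c': 3 ⇒ 4;  out={3}∪out(4)={3,6}
  fail(6) 'cbcac': from fail(5)=14 chase 'c': 14 ⇒ 15;  out=∅∪out(15)={4}
  fail(7) 'cbcacc': from fail(6)=15 chase 'c': 15→11→2 ⇒ 8;  out={1}∪out(8)={1}

Scan:
i=0 'a': node 0→1  ** P0@[0:0]
i=1 'c': node 1→11
i=2 'b': node 11→12
i=3 'c': node 12→13  ** P3@[0:3],P6@[1:3]
i=4 'a': node 13→5 (fail-walked)  ** P0@[4:4]
i=5 'c': node 5→6  ** P4@[3:5]
i=6 'c': node 6→7  ** P1@[1:6]
i=7 'a': node 7→14 (fail-walked)  ** P0@[7:7]
i=8 'c': node 14→15  ** P4@[6:8]
i=9 'c': node 15→8 (fail-walked)
i=10 'b': node 8→9
i=11 'a': node 9→10  ** P0@[11:11],P2@[8:11]
i=12 'b': node 10→16 (fail-walked)
i=13 'b': node 16→17
i=14 'b': node 17→18  ** P5@[12:14]
i=15 'b': node 18→18 (fail-walked)  ** P5@[13:15]
i=16 'c': node 18→2 (fail-walked)
i=17 'a': node 2→14  ** P0@[17:17]
i=18 'c': node 14→15  ** P4@[16:18]
i=19 'c': node 15→8 (fail-walked)
i=20 'a': node 8→14 (fail-walked)  ** P0@[20:20]
i=21 'c': node 14→15  ** P4@[19:21]
i=22 'a': node 15→14 (fail-walked)  ** P0@[22:22]
i=23 'c': node 14→15  ** P4@[21:23]

All matches (sorted): [[0,0],[3,3],[3,6],[4,0],[5,4],[6,1],[7,0],[8,4],[11,0],[11,2],[14,5],[15,5],[17,0],[18,4],[20,0],[21,4],[22,0],[23,4]]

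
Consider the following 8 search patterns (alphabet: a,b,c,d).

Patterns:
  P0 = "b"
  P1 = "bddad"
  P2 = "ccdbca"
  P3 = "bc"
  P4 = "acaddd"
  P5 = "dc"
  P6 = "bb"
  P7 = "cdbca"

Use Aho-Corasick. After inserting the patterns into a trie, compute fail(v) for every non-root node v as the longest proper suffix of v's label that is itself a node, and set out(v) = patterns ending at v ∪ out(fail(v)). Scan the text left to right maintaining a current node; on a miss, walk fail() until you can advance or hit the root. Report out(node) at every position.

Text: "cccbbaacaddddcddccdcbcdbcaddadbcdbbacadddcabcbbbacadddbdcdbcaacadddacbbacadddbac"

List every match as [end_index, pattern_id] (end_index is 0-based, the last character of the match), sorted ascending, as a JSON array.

Build:
Trie nodes:
  0='ε' goto a→13 b→1 c→6 d→19
  1='b' goto b→21 c→12 d→2  ←P0
  2='bd' goto d→3
  3='bdd' goto a→4
  4='bdda' goto d→5
  5='bddad' goto ·  ←P1
  6='c' goto c→7 d→22
  7='cc' goto d→8
  8='ccd' goto b→9
  9='ccdb' goto c→10
  10='ccdbc' goto a→11
  11='ccdbca' goto ·  ←P2
  12='bc' goto ·  ←P3
  13='a' goto c→14
  14='ac' goto a→15
  15='aca' goto d→16
  16='acad' goto d→17
  17='acadd' goto d→18
  18='acaddd' goto ·  ←P4
  19='d' goto c→20
  20='dc' goto ·  ←P5
  21='bb' goto ·  ←P6
  22='cd' goto b→23
  23='cdb' goto c→24
  24='cdbc' goto a→25
  25='cdbca' goto ·  ←P7

BFS fail/out derivation:
  fail(1) 'b': from fail(0)=0 chase 'b': 0 ⇒ 0;  out={0}∪out(0)={0}
  fail(6) 'c': from fail(0)=0 chase 'c': 0 ⇒ 0;  out=∅∪out(0)=∅
  fail(13) 'a': from fail(0)=0 chase 'a': 0 ⇒ 0;  out=∅∪out(0)=∅
  fail(19) 'd': from fail(0)=0 chase 'd': 0 ⇒ 0;  out=∅∪out(0)=∅
  fail(2) 'bd': from fail(1)=0 chase 'd': 0 ⇒ 19;  out=∅∪out(19)=∅
  fail(7) 'cc': from fail(6)=0 chase 'c': 0 ⇒ 6;  out=∅∪out(6)=∅
  fail(12) 'bc': from fail(1)=0 chase 'c': 0 ⇒ 6;  out={3}∪out(6)={3}
  fail(14) 'ac': from fail(13)=0 chase 'c': 0 ⇒ 6;  out=∅∪out(6)=∅
  fail(20) 'dc': from fail(19)=0 chase 'c': 0 ⇒ 6;  out={5}∪out(6)={5}
  fail(21) 'bb': from fail(1)=0 chase 'b': 0 ⇒ 1;  out={6}∪out(1)={0,6}
  fail(22) 'cd': from fail(6)=0 chase 'd': 0 ⇒ 19;  out=∅∪out(19)=∅
  fail(3) 'bdd': from fail(2)=19 chase 'd': 19→0 ⇒ 19;  out=∅∪out(19)=∅
  fail(8) 'ccd': from fail(7)=6 chase 'd': 6 ⇒ 22;  out=∅∪out(22)=∅
  fail(15) 'aca': from fail(14)=6 chase 'a': 6→0 ⇒ 13;  out=∅∪out(13)=∅
  fail(23) 'cdb': from fail(22)=19 chase 'b': 19→0 ⇒ 1;  out=∅∪out(1)={0}
  fail(4) 'bdda': from fail(3)=19 chase 'a': 19→0 ⇒ 13;  out=∅∪out(13)=∅
  fail(9) 'ccdb': from fail(8)=22 chase 'b': 22 ⇒ 23;  out=∅∪out(23)={0}
  fail(16) 'acad': from fail(15)=13 chase 'd': 13→0 ⇒ 19;  out=∅∪out(19)=∅
  fail(24) 'cdbc': from fail(23)=1 chase 'c': 1 ⇒ 12;  out=∅∪out(12)={3}
  fail(5) 'bddad': from fail(4)=13 chase 'd': 13→0 ⇒ 19;  out={1}∪out(19)={1}
  fail(10) 'ccdbc': from fail(9)=23 chase 'c': 23 ⇒ 24;  out=∅∪out(24)={3}
  fail(17) 'acadd': from fail(16)=19 chase 'd': 19→0 ⇒ 19;  out=∅∪out(19)=∅
  fail(25) 'cdbca': from fail(24)=12 chase 'a': 12→6→0 ⇒ 13;  out={7}∪out(13)={7}
  fail(11) 'ccdbca': from fail(10)=24 chase 'a': 24 ⇒ 25;  out={2}∪out(25)={2,7}
  fail(18) 'acaddd': from fail(17)=19 chase 'd': 19→0 ⇒ 19;  out={4}∪out(19)={4}

Run:
[0] read 'c'  n0⇒n6
[1] read 'c'  n6⇒n7
[2] read 'c'  n7⇒n7 ·f
[3] read 'b'  n7⇒n1 ·f  ** P0@[3:3]
[4] read 'b'  n1⇒n21  ** P0@[4:4],P6@[3:4]
[5] read 'a'  n21⇒n13 ·f
[6] read 'a'  n13⇒n13 ·f
[7] read 'c'  n13⇒n14
[8] read 'a'  n14⇒n15
[9] read 'd'  n15⇒n16
[10] read 'd'  n16⇒n17
[11] read 'd'  n17⇒n18  ** P4@[6:11]
[12] read 'd'  n18⇒n19 ·f
[13] read 'c'  n19⇒n20  ** P5@[12:13]
[14] read 'd'  n20⇒n22 ·f
[15] read 'd'  n22⇒n19 ·f
[16] read 'c'  n19⇒n20  ** P5@[15:16]
[17] read 'c'  n20⇒n7 ·f
[18] read 'd'  n7⇒n8
[19] read 'c'  n8⇒n20 ·f  ** P5@[18:19]
[20] read 'b'  n20⇒n1 ·f  ** P0@[20:20]
[21] read 'c'  n1⇒n12  ** P3@[20:21]
[22] read 'd'  n12⇒n22 ·f
[23] read 'b'  n22⇒n23  ** P0@[23:23]
[24] read 'c'  n23⇒n24  ** P3@[23:24]
[25] read 'a'  n24⇒n25  ** P7@[21:25]
[26] read 'd'  n25⇒n19 ·f
[27] read 'd'  n19⇒n19 ·f
[28] read 'a'  n19⇒n13 ·f
[29] read 'd'  n13⇒n19 ·f
[30] read 'b'  n19⇒n1 ·f  ** P0@[30:30]
[31] read 'c'  n1⇒n12  ** P3@[30:31]
[32] read 'd'  n12⇒n22 ·f
[33] read 'b'  n22⇒n23  ** P0@[33:33]
[34] read 'b'  n23⇒n21 ·f  ** P0@[34:34],P6@[33:34]
[35] read 'a'  n21⇒n13 ·f
[36] read 'c'  n13⇒n14
[37] read 'a'  n14⇒n15
[38] read 'd'  n15⇒n16
[39] read 'd'  n16⇒n17
[40] read 'd'  n17⇒n18  ** P4@[35:40]
[41] read 'c'  n18⇒n20 ·f  ** P5@[40:41]
[42] read 'a'  n20⇒n13 ·f
[43] read 'b'  n13⇒n1 ·f  ** P0@[43:43]
[44] read 'c'  n1⇒n12  ** P3@[43:44]
[45] read 'b'  n12⇒n1 ·f  ** P0@[45:45]
[46] read 'b'  n1⇒n21  ** P0@[46:46],P6@[45:46]
[47] read 'b'  n21⇒n21 ·f  ** P0@[47:47],P6@[46:47]
[48] read 'a'  n21⇒n13 ·f
[49] read 'c'  n13⇒n14
[50] read 'a'  n14⇒n15
[51] read 'd'  n15⇒n16
[52] read 'd'  n16⇒n17
[53] read 'd'  n17⇒n18  ** P4@[48:53]
[54] read 'b'  n18⇒n1 ·f  ** P0@[54:54]
[55] read 'd'  n1⇒n2
[56] read 'c'  n2⇒n20 ·f  ** P5@[55:56]
[57] read 'd'  n20⇒n22 ·f
[58] read 'b'  n22⇒n23  ** P0@[58:58]
[59] read 'c'  n23⇒n24  ** P3@[58:59]
[60] read 'a'  n24⇒n25  ** P7@[56:60]
[61] read 'a'  n25⇒n13 ·f
[62] read 'c'  n13⇒n14
[63] read 'a'  n14⇒n15
[64] read 'd'  n15⇒n16
[65] read 'd'  n16⇒n17
[66] read 'd'  n17⇒n18  ** P4@[61:66]
[67] read 'a'  n18⇒n13 ·f
[68] read 'c'  n13⇒n14
[69] read 'b'  n14⇒n1 ·f  ** P0@[69:69]
[70] read 'b'  n1⇒n21  ** P0@[70:70],P6@[69:70]
[71] read 'a'  n21⇒n13 ·f
[72] read 'c'  n13⇒n14
[73] read 'a'  n14⇒n15
[74] read 'd'  n15⇒n16
[75] read 'd'  n16⇒n17
[76] read 'd'  n17⇒n18  ** P4@[71:76]
[77] read 'b'  n18⇒n1 ·f  ** P0@[77:77]
[78] read 'a'  n1⇒n13 ·f
[79] read 'c'  n13⇒n14

Matches: [[3,0],[4,0],[4,6],[11,4],[13,5],[16,5],[19,5],[20,0],[21,3],[23,0],[24,3],[25,7],[30,0],[31,3],[33,0],[34,0],[34,6],[40,4],[41,5],[43,0],[44,3],[45,0],[46,0],[46,6],[47,0],[47,6],[53,4],[54,0],[56,5],[58,0],[59,3],[60,7],[66,4],[69,0],[70,0],[70,6],[76,4],[77,0]]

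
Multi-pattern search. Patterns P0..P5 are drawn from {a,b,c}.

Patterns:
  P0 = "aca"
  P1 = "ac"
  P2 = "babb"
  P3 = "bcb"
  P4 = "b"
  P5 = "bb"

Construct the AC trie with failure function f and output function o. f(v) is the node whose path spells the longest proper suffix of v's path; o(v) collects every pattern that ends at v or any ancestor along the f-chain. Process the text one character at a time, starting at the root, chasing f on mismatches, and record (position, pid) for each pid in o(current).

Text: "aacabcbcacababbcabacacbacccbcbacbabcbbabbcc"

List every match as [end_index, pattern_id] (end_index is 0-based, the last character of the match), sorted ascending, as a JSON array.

Build automaton:
Trie (insert patterns):
  n0 'ε': a→1 b→4
  n1 'a': c→2
  n2 'ac': a→3  ←P1
  n3 'aca': ·  ←P0
  n4 'b': a→5 b→10 c→8  ←P4
  n5 'ba': b→6
  n6 'bab': b→7
  n7 'babb': ·  ←P2
  n8 'bc': b→9
  n9 'bcb': ·  ←P3
  n10 'bb': ·  ←P5

BFS fail/out derivation:
  fail(1) 'a': from fail(0)=0 chase 'a': 0 ⇒ 0;  out=∅∪out(0)=∅
  fail(4) 'b': from fail(0)=0 chase 'b': 0 ⇒ 0;  out={4}∪out(0)={4}
  fail(2) 'ac': from fail(1)=0 chase 'c': 0 ⇒ 0;  out={1}∪out(0)={1}
  fail(5) 'ba': from fail(4)=0 chase 'a': 0 ⇒ 1;  out=∅∪out(1)=∅
  fail(8) 'bc': from fail(4)=0 chase 'c': 0 ⇒ 0;  out=∅∪out(0)=∅
  fail(10) 'bb': from fail(4)=0 chase 'b': 0 ⇒ 4;  out={5}∪out(4)={4,5}
  fail(3) 'aca': from fail(2)=0 chase 'a': 0 ⇒ 1;  out={0}∪out(1)={0}
  fail(6) 'bab': from fail(5)=1 chase 'b': 1→0 ⇒ 4;  out=∅∪out(4)={4}
  fail(9) 'bcb': from fail(8)=0 chase 'b': 0 ⇒ 4;  out={3}∪out(4)={3,4}
  fail(7) 'babb': from fail(6)=4 chase 'b': 4 ⇒ 10;  out={2}∪out(10)={2,4,5}

Text stream:
i=0 'a': node 0→1
i=1 'a': node 1→1 ·f
i=2 'c': node 1→2  → match P1@[1:2]
i=3 'a': node 2→3  → match P0@[1:3]
i=4 'b': node 3→4 ·f  → match P4@[4:4]
i=5 'c': node 4→8
i=6 'b': node 8→9  → match P3@[4:6],P4@[6:6]
i=7 'c': node 9→8 ·f
i=8 'a': node 8→1 ·f
i=9 'c': node 1→2  → match P1@[8:9]
i=10 'a': node 2→3  → match P0@[8:10]
i=11 'b': node 3→4 ·f  → match P4@[11:11]
i=12 'a': node 4→5
i=13 'b': node 5→6  → match P4@[13:13]
i=14 'b': node 6→7  → match P2@[11:14],P4@[14:14],P5@[13:14]
i=15 'c': node 7→8 ·f
i=16 'a': node 8→1 ·f
i=17 'b': node 1→4 ·f  → match P4@[17:17]
i=18 'a': node 4→5
i=19 'c': node 5→2 ·f  → match P1@[18:19]
i=20 'a': node 2→3  → match P0@[18:20]
i=21 'c': node 3→2 ·f  → match P1@[20:21]
i=22 'b': node 2→4 ·f  → match P4@[22:22]
i=23 'a': node 4→5
i=24 'c': node 5→2 ·f  → match P1@[23:24]
i=25 'c': node 2→0 ·f
i=26 'c': node 0→0
i=27 'b': node 0→4  → match P4@[27:27]
i=28 'c': node 4→8
i=29 'b': node 8→9  → match P3@[27:29],P4@[29:29]
i=30 'a': node 9→5 ·f
i=31 'c': node 5→2 ·f  → match P1@[30:31]
i=32 'b': node 2→4 ·f  → match P4@[32:32]
i=33 'a': node 4→5
i=34 'b': node 5→6  → match P4@[34:34]
i=35 'c': node 6→8 ·f
i=36 'b': node 8→9  → match P3@[34:36],P4@[36:36]
i=37 'b': node 9→10 ·f  → match P4@[37:37],P5@[36:37]
i=38 'a': node 10→5 ·f
i=39 'b': node 5→6  → match P4@[39:39]
i=40 'b': node 6→7  → match P2@[37:40],P4@[40:40],P5@[39:40]
i=41 'c': node 7→8 ·f
i=42 'c': node 8→0 ·f

Result: [[2,1],[3,0],[4,4],[6,3],[6,4],[9,1],[10,0],[11,4],[13,4],[14,2],[14,4],[14,5],[17,4],[19,1],[20,0],[21,1],[22,4],[24,1],[27,4],[29,3],[29,4],[31,1],[32,4],[34,4],[36,3],[36,4],[37,4],[37,5],[39,4],[40,2],[40,4],[40,5]]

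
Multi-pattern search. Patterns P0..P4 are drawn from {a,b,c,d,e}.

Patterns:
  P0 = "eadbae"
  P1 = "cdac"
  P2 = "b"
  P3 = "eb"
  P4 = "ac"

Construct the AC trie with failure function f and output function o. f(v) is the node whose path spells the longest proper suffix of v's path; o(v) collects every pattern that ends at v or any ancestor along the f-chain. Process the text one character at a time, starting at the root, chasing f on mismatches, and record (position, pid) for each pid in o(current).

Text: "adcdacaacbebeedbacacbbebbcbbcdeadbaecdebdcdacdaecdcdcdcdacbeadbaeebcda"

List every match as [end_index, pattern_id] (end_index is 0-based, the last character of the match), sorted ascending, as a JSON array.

Build automaton:
Trie nodes:
  0='ε' goto a→13 b→11 c→7 e→1
  1='e' goto a→2 b→12
  2='ea' goto d→3
  3='ead' goto b→4
  4='eadb' goto a→5
  5='eadba' goto e→6
  6='eadbae' goto ·  [P0 ends]
  7='c' goto d→8
  8='cd' goto a→9
  9='cda' goto c→10
  10='cdac' goto ·  [P1 ends]
  11='b' goto ·  [P2 ends]
  12='eb' goto ·  [P3 ends]
  13='a' goto c→14
  14='ac' goto ·  [P4 ends]

Failure links (BFS by depth):
  n1('e'): parent n0 fail=0; on 'e' 0 → fail=0;  out ∅∪∅=∅
  n7('c'): parent n0 fail=0; on 'c' 0 → fail=0;  out ∅∪∅=∅
  n11('b'): parent n0 fail=0; on 'b' 0 → fail=0;  out {2}∪∅={2}
  n13('a'): parent n0 fail=0; on 'a' 0 → fail=0;  out ∅∪∅=∅
  n2('ea'): parent n1 fail=0; on 'a' 0 → fail=13;  out ∅∪∅=∅
  n8('cd'): parent n7 fail=0; on 'd' 0 → fail=0;  out ∅∪∅=∅
  n12('eb'): parent n1 fail=0; on 'b' 0 → fail=11;  out {3}∪{2}={2,3}
  n14('ac'): parent n13 fail=0; on 'c' 0 → fail=7;  out {4}∪∅={4}
  n3('ead'): parent n2 fail=13; on 'd' 13→0 → fail=0;  out ∅∪∅=∅
  n9('cda'): parent n8 fail=0; on 'a' 0 → fail=13;  out ∅∪∅=∅
  n4('eadb'): parent n3 fail=0; on 'b' 0 → fail=11;  out ∅∪{2}={2}
  n10('cdac'): parent n9 fail=13; on 'c' 13 → fail=14;  out {1}∪{4}={1,4}
  n5('eadba'): parent n4 fail=11; on 'a' 11→0 → fail=13;  out ∅∪∅=∅
  n6('eadbae'): parent n5 fail=13; on 'e' 13→0 → fail=1;  out {0}∪∅={0}

Scan:
[0] read 'a'  n0⇒n13
[1] read 'd'  n13⇒n0 (via fail)
[2] read 'c'  n0⇒n7
[3] read 'd'  n7⇒n8
[4] read 'a'  n8⇒n9
[5] read 'c'  n9⇒n10  emit P1@[2:5],P4@[4:5]
[6] read 'a'  n10⇒n13 (via fail)
[7] read 'a'  n13⇒n13 (via fail)
[8] read 'c'  n13⇒n14  emit P4@[7:8]
[9] read 'b'  n14⇒n11 (via fail)  emit P2@[9:9]
[10] read 'e'  n11⇒n1 (via fail)
[11] read 'b'  n1⇒n12  emit P2@[11:11],P3@[10:11]
[12] read 'e'  n12⇒n1 (via fail)
[13] read 'e'  n1⇒n1 (via fail)
[14] read 'd'  n1⇒n0 (via fail)
[15] read 'b'  n0⇒n11  emit P2@[15:15]
[16] read 'a'  n11⇒n13 (via fail)
[17] read 'c'  n13⇒n14  emit P4@[16:17]
[18] read 'a'  n14⇒n13 (via fail)
[19] read 'c'  n13⇒n14  emit P4@[18:19]
[20] read 'b'  n14⇒n11 (via fail)  emit P2@[20:20]
[21] read 'b'  n11⇒n11 (via fail)  emit P2@[21:21]
[22] read 'e'  n11⇒n1 (via fail)
[23] read 'b'  n1⇒n12  emit P2@[23:23],P3@[22:23]
[24] read 'b'  n12⇒n11 (via fail)  emit P2@[24:24]
[25] read 'c'  n11⇒n7 (via fail)
[26] read 'b'  n7⇒n11 (via fail)  emit P2@[26:26]
[27] read 'b'  n11⇒n11 (via fail)  emit P2@[27:27]
[28] read 'c'  n11⇒n7 (via fail)
[29] read 'd'  n7⇒n8
[30] read 'e'  n8⇒n1 (via fail)
[31] read 'a'  n1⇒n2
[32] read 'd'  n2⇒n3
[33] read 'b'  n3⇒n4  emit P2@[33:33]
[34] read 'a'  n4⇒n5
[35] read 'e'  n5⇒n6  emit P0@[30:35]
[36] read 'c'  n6⇒n7 (via fail)
[37] read 'd'  n7⇒n8
[38] read 'e'  n8⇒n1 (via fail)
[39] read 'b'  n1⇒n12  emit P2@[39:39],P3@[38:39]
[40] read 'd'  n12⇒n0 (via fail)
[41] read 'c'  n0⇒n7
[42] read 'd'  n7⇒n8
[43] read 'a'  n8⇒n9
[44] read 'c'  n9⇒n10  emit P1@[41:44],P4@[43:44]
[45] read 'd'  n10⇒n8 (via fail)
[46] read 'a'  n8⇒n9
[47] read 'e'  n9⇒n1 (via fail)
[48] read 'c'  n1⇒n7 (via fail)
[49] read 'd'  n7⇒n8
[50] read 'c'  n8⇒n7 (via fail)
[51] read 'd'  n7⇒n8
[52] read 'c'  n8⇒n7 (via fail)
[53] read 'd'  n7⇒n8
[54] read 'c'  n8⇒n7 (via fail)
[55] read 'd'  n7⇒n8
[56] read 'a'  n8⇒n9
[57] read 'c'  n9⇒n10  emit P1@[54:57],P4@[56:57]
[58] read 'b'  n10⇒n11 (via fail)  emit P2@[58:58]
[59] read 'e'  n11⇒n1 (via fail)
[60] read 'a'  n1⇒n2
[61] read 'd'  n2⇒n3
[62] read 'b'  n3⇒n4  emit P2@[62:62]
[63] read 'a'  n4⇒n5
[64] read 'e'  n5⇒n6  emit P0@[59:64]
[65] read 'e'  n6⇒n1 (via fail)
[66] read 'b'  n1⇒n12  emit P2@[66:66],P3@[65:66]
[67] read 'c'  n12⇒n7 (via fail)
[68] read 'd'  n7⇒n8
[69] read 'a'  n8⇒n9

Result: [[5,1],[5,4],[8,4],[9,2],[11,2],[11,3],[15,2],[17,4],[19,4],[20,2],[21,2],[23,2],[23,3],[24,2],[26,2],[27,2],[33,2],[35,0],[39,2],[39,3],[44,1],[44,4],[57,1],[57,4],[58,2],[62,2],[64,0],[66,2],[66,3]]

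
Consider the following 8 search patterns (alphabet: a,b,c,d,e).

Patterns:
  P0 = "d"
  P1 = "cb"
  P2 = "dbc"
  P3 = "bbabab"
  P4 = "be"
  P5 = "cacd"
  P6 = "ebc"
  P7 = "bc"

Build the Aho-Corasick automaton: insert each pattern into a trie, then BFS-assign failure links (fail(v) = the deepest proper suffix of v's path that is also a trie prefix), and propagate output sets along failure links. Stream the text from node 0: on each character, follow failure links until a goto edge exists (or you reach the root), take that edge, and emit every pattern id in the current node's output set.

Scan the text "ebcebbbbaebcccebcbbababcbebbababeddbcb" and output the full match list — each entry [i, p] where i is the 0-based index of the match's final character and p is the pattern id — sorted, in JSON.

Build:
Trie (insert patterns):
  0='ε' goto b→6 c→2 d→1 e→16
  1='d' goto b→4  [P0 ends]
  2='c' goto a→13 b→3
  3='cb' goto ·  [P1 ends]
  4='db' goto c→5
  5='dbc' goto ·  [P2 ends]
  6='b' goto b→7 c→19 e→12
  7='bb' goto a→8
  8='bba' goto b→9
  9='bbab' goto a→10
  10='bbaba' goto b→11
  11='bbabab' goto ·  [P3 ends]
  12='be' goto ·  [P4 ends]
  13='ca' goto c→14
  14='cac' goto d→15
  15='cacd' goto ·  [P5 ends]
  16='e' goto b→17
  17='eb' goto c→18
  18='ebc' goto ·  [P6 ends]
  19='bc' goto ·  [P7 ends]

BFS fail/out derivation:
  n1('d'): parent n0 fail=0; on 'd' 0 → fail=0;  out {0}∪∅={0}
  n2('c'): parent n0 fail=0; on 'c' 0 → fail=0;  out ∅∪∅=∅
  n6('b'): parent n0 fail=0; on 'b' 0 → fail=0;  out ∅∪∅=∅
  n16('e'): parent n0 fail=0; on 'e' 0 → fail=0;  out ∅∪∅=∅
  n3('cb'): parent n2 fail=0; on 'b' 0 → fail=6;  out {1}∪∅={1}
  n4('db'): parent n1 fail=0; on 'b' 0 → fail=6;  out ∅∪∅=∅
  n7('bb'): parent n6 fail=0; on 'b' 0 → fail=6;  out ∅∪∅=∅
  n12('be'): parent n6 fail=0; on 'e' 0 → fail=16;  out {4}∪∅={4}
  n13('ca'): parent n2 fail=0; on 'a' 0 → fail=0;  out ∅∪∅=∅
  n17('eb'): parent n16 fail=0; on 'b' 0 → fail=6;  out ∅∪∅=∅
  n19('bc'): parent n6 fail=0; on 'c' 0 → fail=2;  out {7}∪∅={7}
  n5('dbc'): parent n4 fail=6; on 'c' 6 → fail=19;  out {2}∪{7}={2,7}
  n8('bba'): parent n7 fail=6; on 'a' 6→0 → fail=0;  out ∅∪∅=∅
  n14('cac'): parent n13 fail=0; on 'c' 0 → fail=2;  out ∅∪∅=∅
  n18('ebc'): parent n17 fail=6; on 'c' 6 → fail=19;  out {6}∪{7}={6,7}
  n9('bbab'): parent n8 fail=0; on 'b' 0 → fail=6;  out ∅∪∅=∅
  n15('cacd'): parent n14 fail=2; on 'd' 2→0 → fail=1;  out {5}∪{0}={0,5}
  n10('bbaba'): parent n9 fail=6; on 'a' 6→0 → fail=0;  out ∅∪∅=∅
  n11('bbabab'): parent n10 fail=0; on 'b' 0 → fail=6;  out {3}∪∅={3}

Scan:
i=0 'e': node 0→16
i=1 'b': node 16→17
i=2 'c': node 17→18  ** P6@[0:2],P7@[1:2]
i=3 'e': node 18→16 (via fail)
i=4 'b': node 16→17
i=5 'b': node 17→7 (via fail)
i=6 'b': node 7→7 (via fail)
i=7 'b': node 7→7 (via fail)
i=8 'a': node 7→8
i=9 'e': node 8→16 (via fail)
i=10 'b': node 16→17
i=11 'c': node 17→18  ** P6@[9:11],P7@[10:11]
i=12 'c': node 18→2 (via fail)
i=13 'c': node 2→2 (via fail)
i=14 'e': node 2→16 (via fail)
i=15 'b': node 16→17
i=16 'c': node 17→18  ** P6@[14:16],P7@[15:16]
i=17 'b': node 18→3 (via fail)  ** P1@[16:17]
i=18 'b': node 3→7 (via fail)
i=19 'a': node 7→8
i=20 'b': node 8→9
i=21 'a': node 9→10
i=22 'b': node 10→11  ** P3@[17:22]
i=23 'c': node 11→19 (via fail)  ** P7@[22:23]
i=24 'b': node 19→3 (via fail)  ** P1@[23:24]
i=25 'e': node 3→12 (via fail)  ** P4@[24:25]
i=26 'b': node 12→17 (via fail)
i=27 'b': node 17→7 (via fail)
i=28 'a': node 7→8
i=29 'b': node 8→9
i=30 'a': node 9→10
i=31 'b': node 10→11  ** P3@[26:31]
i=32 'e': node 11→12 (via fail)  ** P4@[31:32]
i=33 'd': node 12→1 (via fail)  ** P0@[33:33]
i=34 'd': node 1→1 (via fail)  ** P0@[34:34]
i=35 'b': node 1→4
i=36 'c': node 4→5  ** P2@[34:36],P7@[35:36]
i=37 'b': node 5→3 (via fail)  ** P1@[36:37]

Result: [[2,6],[2,7],[11,6],[11,7],[16,6],[16,7],[17,1],[22,3],[23,7],[24,1],[25,4],[31,3],[32,4],[33,0],[34,0],[36,2],[36,7],[37,1]]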